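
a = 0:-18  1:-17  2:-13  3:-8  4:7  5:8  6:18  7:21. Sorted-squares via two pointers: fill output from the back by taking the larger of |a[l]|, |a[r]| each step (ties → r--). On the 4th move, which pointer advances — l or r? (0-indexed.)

l=0 r=7: |-18|<=|21| out[7]=441, r--
l=0 r=6: |-18|<=|18| out[6]=324, r--
l=0 r=5: |-18|>|8| out[5]=324, l++
l=1 r=5: |-17|>|8| out[4]=289, l++

l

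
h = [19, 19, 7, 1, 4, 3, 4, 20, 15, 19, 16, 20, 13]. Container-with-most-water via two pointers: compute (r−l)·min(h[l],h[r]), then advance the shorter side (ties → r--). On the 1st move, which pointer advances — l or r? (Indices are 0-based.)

r

[0,12] min(19,13)*12=156 best=156 * → r--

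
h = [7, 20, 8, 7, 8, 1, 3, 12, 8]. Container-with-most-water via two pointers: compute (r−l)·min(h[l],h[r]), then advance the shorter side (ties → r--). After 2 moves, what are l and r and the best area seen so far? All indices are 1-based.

l=1 r=9: min(7,8)*8=56 best=56 *, l++
l=2 r=9: min(20,8)*7=56 best=56, r--

l=2, r=8, best area=56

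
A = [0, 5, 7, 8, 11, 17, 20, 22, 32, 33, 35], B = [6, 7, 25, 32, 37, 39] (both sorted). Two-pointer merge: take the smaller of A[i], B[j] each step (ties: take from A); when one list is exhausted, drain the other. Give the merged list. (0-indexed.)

[0, 5, 6, 7, 7, 8, 11, 17, 20, 22, 25, 32, 32, 33, 35, 37, 39]

i=0 j=0: A[i]=0<=B[j]=6 take 0, i++
i=1 j=0: A[i]=5<=B[j]=6 take 5, i++
i=2 j=0: A[i]=7>B[j]=6 take 6, j++
i=2 j=1: A[i]=7<=B[j]=7 take 7, i++
i=3 j=1: A[i]=8>B[j]=7 take 7, j++
i=3 j=2: A[i]=8<=B[j]=25 take 8, i++
i=4 j=2: A[i]=11<=B[j]=25 take 11, i++
i=5 j=2: A[i]=17<=B[j]=25 take 17, i++
i=6 j=2: A[i]=20<=B[j]=25 take 20, i++
i=7 j=2: A[i]=22<=B[j]=25 take 22, i++
i=8 j=2: A[i]=32>B[j]=25 take 25, j++
i=8 j=3: A[i]=32<=B[j]=32 take 32, i++
i=9 j=3: A[i]=33>B[j]=32 take 32, j++
i=9 j=4: A[i]=33<=B[j]=37 take 33, i++
i=10 j=4: A[i]=35<=B[j]=37 take 35, i++
i=11 j=4: A done, take B[j]=37, j++
i=11 j=5: A done, take B[j]=39, j++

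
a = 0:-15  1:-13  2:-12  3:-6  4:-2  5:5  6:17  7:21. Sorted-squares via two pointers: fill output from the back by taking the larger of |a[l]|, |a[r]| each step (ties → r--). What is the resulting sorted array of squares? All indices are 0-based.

[4, 25, 36, 144, 169, 225, 289, 441]

l=0 r=7: |-15|<=|21| out[7]=441, r--
l=0 r=6: |-15|<=|17| out[6]=289, r--
l=0 r=5: |-15|>|5| out[5]=225, l++
l=1 r=5: |-13|>|5| out[4]=169, l++
l=2 r=5: |-12|>|5| out[3]=144, l++
l=3 r=5: |-6|>|5| out[2]=36, l++
l=4 r=5: |-2|<=|5| out[1]=25, r--
l=4 r=4: |-2|<=|-2| out[0]=4, r--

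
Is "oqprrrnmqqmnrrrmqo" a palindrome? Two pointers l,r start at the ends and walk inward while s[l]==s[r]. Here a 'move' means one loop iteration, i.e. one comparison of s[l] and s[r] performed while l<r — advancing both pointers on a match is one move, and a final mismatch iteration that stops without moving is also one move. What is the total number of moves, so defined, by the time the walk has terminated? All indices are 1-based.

l=1 r=18: 'o'=='o', l++,r--
l=2 r=17: 'q'=='q', l++,r--
l=3 r=16: 'p'!='m', stop

3 moves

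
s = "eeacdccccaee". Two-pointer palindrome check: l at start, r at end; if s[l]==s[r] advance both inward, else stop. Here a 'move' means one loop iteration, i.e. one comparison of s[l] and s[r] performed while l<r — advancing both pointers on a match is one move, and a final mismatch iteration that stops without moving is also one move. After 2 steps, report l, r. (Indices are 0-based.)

[0,11] 'e'=='e' → l++,r--
[1,10] 'e'=='e' → l++,r--

l=2, r=9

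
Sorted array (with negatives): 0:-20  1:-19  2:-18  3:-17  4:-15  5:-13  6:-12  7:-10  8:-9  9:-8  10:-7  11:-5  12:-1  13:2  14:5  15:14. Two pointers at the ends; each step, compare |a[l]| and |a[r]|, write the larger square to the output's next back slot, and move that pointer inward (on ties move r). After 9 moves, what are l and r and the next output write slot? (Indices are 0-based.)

l=8, r=14, next write slot=6

[0,15] |-20|>|14| out[15]=400 → l++
[1,15] |-19|>|14| out[14]=361 → l++
[2,15] |-18|>|14| out[13]=324 → l++
[3,15] |-17|>|14| out[12]=289 → l++
[4,15] |-15|>|14| out[11]=225 → l++
[5,15] |-13|<=|14| out[10]=196 → r--
[5,14] |-13|>|5| out[9]=169 → l++
[6,14] |-12|>|5| out[8]=144 → l++
[7,14] |-10|>|5| out[7]=100 → l++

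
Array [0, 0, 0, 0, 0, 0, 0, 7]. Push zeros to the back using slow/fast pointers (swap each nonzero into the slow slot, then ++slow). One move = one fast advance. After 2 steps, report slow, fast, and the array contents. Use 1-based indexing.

slow=1, fast=3, a=[0, 0, 0, 0, 0, 0, 0, 7]

(s=1,f=1) a[fast]=0 → fast++
(s=1,f=2) a[fast]=0 → fast++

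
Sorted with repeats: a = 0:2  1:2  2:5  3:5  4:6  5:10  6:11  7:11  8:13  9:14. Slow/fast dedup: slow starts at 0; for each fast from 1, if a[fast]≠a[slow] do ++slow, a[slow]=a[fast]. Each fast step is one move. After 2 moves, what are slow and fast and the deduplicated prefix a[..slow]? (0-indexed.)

slow=0 fast=1: a[fast]=2=a[slow] dup, fast++
slow=0 fast=2: a[fast]=5≠a[slow]=2 write a[1]=5, slow++,fast++

slow=1, fast=3, prefix=[2, 5]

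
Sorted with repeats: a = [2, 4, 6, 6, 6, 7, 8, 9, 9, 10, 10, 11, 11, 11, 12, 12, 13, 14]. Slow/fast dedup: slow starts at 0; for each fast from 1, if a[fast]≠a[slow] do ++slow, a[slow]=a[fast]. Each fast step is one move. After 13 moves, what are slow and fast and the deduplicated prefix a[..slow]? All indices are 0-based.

slow=7, fast=14, prefix=[2, 4, 6, 7, 8, 9, 10, 11]

slow=0 fast=1: a[fast]=4≠a[slow]=2 write a[1]=4, slow++,fast++
slow=1 fast=2: a[fast]=6≠a[slow]=4 write a[2]=6, slow++,fast++
slow=2 fast=3: a[fast]=6=a[slow] dup, fast++
slow=2 fast=4: a[fast]=6=a[slow] dup, fast++
slow=2 fast=5: a[fast]=7≠a[slow]=6 write a[3]=7, slow++,fast++
slow=3 fast=6: a[fast]=8≠a[slow]=7 write a[4]=8, slow++,fast++
slow=4 fast=7: a[fast]=9≠a[slow]=8 write a[5]=9, slow++,fast++
slow=5 fast=8: a[fast]=9=a[slow] dup, fast++
slow=5 fast=9: a[fast]=10≠a[slow]=9 write a[6]=10, slow++,fast++
slow=6 fast=10: a[fast]=10=a[slow] dup, fast++
slow=6 fast=11: a[fast]=11≠a[slow]=10 write a[7]=11, slow++,fast++
slow=7 fast=12: a[fast]=11=a[slow] dup, fast++
slow=7 fast=13: a[fast]=11=a[slow] dup, fast++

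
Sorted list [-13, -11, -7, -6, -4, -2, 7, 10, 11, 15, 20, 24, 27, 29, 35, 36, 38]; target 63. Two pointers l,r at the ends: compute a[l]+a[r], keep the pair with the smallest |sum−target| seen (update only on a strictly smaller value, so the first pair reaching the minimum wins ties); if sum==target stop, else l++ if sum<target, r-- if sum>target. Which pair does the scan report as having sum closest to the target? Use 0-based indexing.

pair (27, 36) with sum 63 (|Δ|=0)

l=0 r=16: -13+38=25 d=38 *, l++
l=1 r=16: -11+38=27 d=36 *, l++
l=2 r=16: -7+38=31 d=32 *, l++
l=3 r=16: -6+38=32 d=31 *, l++
l=4 r=16: -4+38=34 d=29 *, l++
l=5 r=16: -2+38=36 d=27 *, l++
l=6 r=16: 7+38=45 d=18 *, l++
l=7 r=16: 10+38=48 d=15 *, l++
l=8 r=16: 11+38=49 d=14 *, l++
l=9 r=16: 15+38=53 d=10 *, l++
l=10 r=16: 20+38=58 d=5 *, l++
l=11 r=16: 24+38=62 d=1 *, l++
l=12 r=16: 27+38=65 d=2, r--
l=12 r=15: 27+36=63 d=0 *, stop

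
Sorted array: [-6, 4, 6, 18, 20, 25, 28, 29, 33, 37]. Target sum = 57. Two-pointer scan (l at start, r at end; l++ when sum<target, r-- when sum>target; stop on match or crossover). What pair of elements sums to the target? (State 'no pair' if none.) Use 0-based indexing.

(20, 37)

l=0 r=9: -6+37=31 <57, l++
l=1 r=9: 4+37=41 <57, l++
l=2 r=9: 6+37=43 <57, l++
l=3 r=9: 18+37=55 <57, l++
l=4 r=9: 20+37=57, found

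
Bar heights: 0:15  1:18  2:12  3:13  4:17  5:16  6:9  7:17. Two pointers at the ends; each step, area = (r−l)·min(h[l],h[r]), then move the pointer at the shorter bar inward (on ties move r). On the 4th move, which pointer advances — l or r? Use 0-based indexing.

[0,7] min(15,17)*7=105 best=105 * → l++
[1,7] min(18,17)*6=102 best=105 → r--
[1,6] min(18,9)*5=45 best=105 → r--
[1,5] min(18,16)*4=64 best=105 → r--

r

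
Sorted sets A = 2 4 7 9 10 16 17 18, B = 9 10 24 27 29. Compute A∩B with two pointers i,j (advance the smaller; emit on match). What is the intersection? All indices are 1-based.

[i=1,j=1] 2<9 → i++
[i=2,j=1] 4<9 → i++
[i=3,j=1] 7<9 → i++
[i=4,j=1] 9==9 emit → i++,j++
[i=5,j=2] 10==10 emit → i++,j++
[i=6,j=3] 16<24 → i++
[i=7,j=3] 17<24 → i++
[i=8,j=3] 18<24 → i++

intersection = [9, 10]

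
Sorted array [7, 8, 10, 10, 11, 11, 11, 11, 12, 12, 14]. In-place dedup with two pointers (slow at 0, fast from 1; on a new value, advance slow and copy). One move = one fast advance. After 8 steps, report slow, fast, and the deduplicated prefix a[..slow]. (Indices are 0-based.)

slow=0 fast=1: a[fast]=8≠a[slow]=7 write a[1]=8, slow++,fast++
slow=1 fast=2: a[fast]=10≠a[slow]=8 write a[2]=10, slow++,fast++
slow=2 fast=3: a[fast]=10=a[slow] dup, fast++
slow=2 fast=4: a[fast]=11≠a[slow]=10 write a[3]=11, slow++,fast++
slow=3 fast=5: a[fast]=11=a[slow] dup, fast++
slow=3 fast=6: a[fast]=11=a[slow] dup, fast++
slow=3 fast=7: a[fast]=11=a[slow] dup, fast++
slow=3 fast=8: a[fast]=12≠a[slow]=11 write a[4]=12, slow++,fast++

slow=4, fast=9, prefix=[7, 8, 10, 11, 12]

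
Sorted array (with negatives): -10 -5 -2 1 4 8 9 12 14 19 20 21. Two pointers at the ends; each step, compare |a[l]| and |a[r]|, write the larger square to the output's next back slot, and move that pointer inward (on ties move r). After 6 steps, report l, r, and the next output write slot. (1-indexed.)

[1,12] |-10|<=|21| out[12]=441 → r--
[1,11] |-10|<=|20| out[11]=400 → r--
[1,10] |-10|<=|19| out[10]=361 → r--
[1,9] |-10|<=|14| out[9]=196 → r--
[1,8] |-10|<=|12| out[8]=144 → r--
[1,7] |-10|>|9| out[7]=100 → l++

l=2, r=7, next write slot=6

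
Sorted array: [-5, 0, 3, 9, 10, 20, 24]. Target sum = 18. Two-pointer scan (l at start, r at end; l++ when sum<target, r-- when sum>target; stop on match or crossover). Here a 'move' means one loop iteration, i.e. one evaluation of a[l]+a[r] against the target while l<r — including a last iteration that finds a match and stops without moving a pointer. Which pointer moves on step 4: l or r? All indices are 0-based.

l=0 r=6: -5+24=19 >18, r--
l=0 r=5: -5+20=15 <18, l++
l=1 r=5: 0+20=20 >18, r--
l=1 r=4: 0+10=10 <18, l++

l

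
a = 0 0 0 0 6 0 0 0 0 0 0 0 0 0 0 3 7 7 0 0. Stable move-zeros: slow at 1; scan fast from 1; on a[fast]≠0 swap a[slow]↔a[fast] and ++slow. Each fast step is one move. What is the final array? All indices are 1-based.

[6, 3, 7, 7, 0, 0, 0, 0, 0, 0, 0, 0, 0, 0, 0, 0, 0, 0, 0, 0]

slow=1 fast=1: a[fast]=0, fast++
slow=1 fast=2: a[fast]=0, fast++
slow=1 fast=3: a[fast]=0, fast++
slow=1 fast=4: a[fast]=0, fast++
slow=1 fast=5: a[fast]=6≠0 swap→a[1]=6, slow++,fast++
slow=2 fast=6: a[fast]=0, fast++
slow=2 fast=7: a[fast]=0, fast++
slow=2 fast=8: a[fast]=0, fast++
slow=2 fast=9: a[fast]=0, fast++
slow=2 fast=10: a[fast]=0, fast++
slow=2 fast=11: a[fast]=0, fast++
slow=2 fast=12: a[fast]=0, fast++
slow=2 fast=13: a[fast]=0, fast++
slow=2 fast=14: a[fast]=0, fast++
slow=2 fast=15: a[fast]=0, fast++
slow=2 fast=16: a[fast]=3≠0 swap→a[2]=3, slow++,fast++
slow=3 fast=17: a[fast]=7≠0 swap→a[3]=7, slow++,fast++
slow=4 fast=18: a[fast]=7≠0 swap→a[4]=7, slow++,fast++
slow=5 fast=19: a[fast]=0, fast++
slow=5 fast=20: a[fast]=0, fast++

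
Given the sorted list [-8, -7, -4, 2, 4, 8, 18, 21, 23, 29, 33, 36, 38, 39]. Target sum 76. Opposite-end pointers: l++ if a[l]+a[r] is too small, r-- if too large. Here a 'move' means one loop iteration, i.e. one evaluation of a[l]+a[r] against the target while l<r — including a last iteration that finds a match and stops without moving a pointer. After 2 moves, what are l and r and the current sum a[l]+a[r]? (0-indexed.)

l=2, r=13, sum=35

l=0 r=13: -8+39=31 <76, l++
l=1 r=13: -7+39=32 <76, l++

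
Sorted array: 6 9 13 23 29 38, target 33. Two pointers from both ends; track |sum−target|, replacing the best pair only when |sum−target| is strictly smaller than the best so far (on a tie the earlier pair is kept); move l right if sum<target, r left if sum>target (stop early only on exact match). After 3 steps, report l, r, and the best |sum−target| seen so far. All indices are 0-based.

l=1, r=3, best |Δ|=2

l=0 r=5: 6+38=44 d=11 *, r--
l=0 r=4: 6+29=35 d=2 *, r--
l=0 r=3: 6+23=29 d=4, l++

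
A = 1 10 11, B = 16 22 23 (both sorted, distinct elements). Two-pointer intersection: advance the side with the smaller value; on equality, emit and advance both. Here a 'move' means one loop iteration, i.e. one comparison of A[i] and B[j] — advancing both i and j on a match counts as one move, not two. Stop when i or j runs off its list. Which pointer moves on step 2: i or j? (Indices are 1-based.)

i=1 j=1: 1<16, i++
i=2 j=1: 10<16, i++

i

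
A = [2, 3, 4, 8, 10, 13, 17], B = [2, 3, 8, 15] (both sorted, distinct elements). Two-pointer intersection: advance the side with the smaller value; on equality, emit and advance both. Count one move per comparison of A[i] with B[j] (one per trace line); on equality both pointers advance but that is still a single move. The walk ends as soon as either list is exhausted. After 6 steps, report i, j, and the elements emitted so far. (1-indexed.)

i=1 j=1: 2==2 emit, i++,j++
i=2 j=2: 3==3 emit, i++,j++
i=3 j=3: 4<8, i++
i=4 j=3: 8==8 emit, i++,j++
i=5 j=4: 10<15, i++
i=6 j=4: 13<15, i++

i=7, j=4, emitted=[2, 3, 8]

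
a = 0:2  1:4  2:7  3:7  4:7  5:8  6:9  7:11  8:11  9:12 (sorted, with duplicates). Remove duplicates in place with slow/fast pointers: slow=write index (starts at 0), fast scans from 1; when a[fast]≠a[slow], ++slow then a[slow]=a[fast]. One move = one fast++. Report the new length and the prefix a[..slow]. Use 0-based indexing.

length 7; prefix = [2, 4, 7, 8, 9, 11, 12]

slow=0 fast=1: a[fast]=4≠a[slow]=2 write a[1]=4, slow++,fast++
slow=1 fast=2: a[fast]=7≠a[slow]=4 write a[2]=7, slow++,fast++
slow=2 fast=3: a[fast]=7=a[slow] dup, fast++
slow=2 fast=4: a[fast]=7=a[slow] dup, fast++
slow=2 fast=5: a[fast]=8≠a[slow]=7 write a[3]=8, slow++,fast++
slow=3 fast=6: a[fast]=9≠a[slow]=8 write a[4]=9, slow++,fast++
slow=4 fast=7: a[fast]=11≠a[slow]=9 write a[5]=11, slow++,fast++
slow=5 fast=8: a[fast]=11=a[slow] dup, fast++
slow=5 fast=9: a[fast]=12≠a[slow]=11 write a[6]=12, slow++,fast++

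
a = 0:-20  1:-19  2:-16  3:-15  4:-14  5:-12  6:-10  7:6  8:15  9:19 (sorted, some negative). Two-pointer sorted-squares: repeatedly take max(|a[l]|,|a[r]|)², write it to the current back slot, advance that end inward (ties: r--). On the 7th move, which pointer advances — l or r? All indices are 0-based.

l

[0,9] |-20|>|19| out[9]=400 → l++
[1,9] |-19|<=|19| out[8]=361 → r--
[1,8] |-19|>|15| out[7]=361 → l++
[2,8] |-16|>|15| out[6]=256 → l++
[3,8] |-15|<=|15| out[5]=225 → r--
[3,7] |-15|>|6| out[4]=225 → l++
[4,7] |-14|>|6| out[3]=196 → l++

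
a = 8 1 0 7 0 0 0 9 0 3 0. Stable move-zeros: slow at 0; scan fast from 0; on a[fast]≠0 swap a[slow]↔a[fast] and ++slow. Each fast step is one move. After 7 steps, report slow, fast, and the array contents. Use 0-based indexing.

slow=3, fast=7, a=[8, 1, 7, 0, 0, 0, 0, 9, 0, 3, 0]

slow=0 fast=0: a[fast]=8≠0 swap→a[0]=8, slow++,fast++
slow=1 fast=1: a[fast]=1≠0 swap→a[1]=1, slow++,fast++
slow=2 fast=2: a[fast]=0, fast++
slow=2 fast=3: a[fast]=7≠0 swap→a[2]=7, slow++,fast++
slow=3 fast=4: a[fast]=0, fast++
slow=3 fast=5: a[fast]=0, fast++
slow=3 fast=6: a[fast]=0, fast++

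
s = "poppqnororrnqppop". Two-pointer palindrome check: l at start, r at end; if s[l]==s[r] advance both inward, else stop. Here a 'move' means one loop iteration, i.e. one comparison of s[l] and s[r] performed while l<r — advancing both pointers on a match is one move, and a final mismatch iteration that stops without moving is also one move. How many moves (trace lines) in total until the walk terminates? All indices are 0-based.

7 moves

l=0 r=16: 'p'=='p', l++,r--
l=1 r=15: 'o'=='o', l++,r--
l=2 r=14: 'p'=='p', l++,r--
l=3 r=13: 'p'=='p', l++,r--
l=4 r=12: 'q'=='q', l++,r--
l=5 r=11: 'n'=='n', l++,r--
l=6 r=10: 'o'!='r', stop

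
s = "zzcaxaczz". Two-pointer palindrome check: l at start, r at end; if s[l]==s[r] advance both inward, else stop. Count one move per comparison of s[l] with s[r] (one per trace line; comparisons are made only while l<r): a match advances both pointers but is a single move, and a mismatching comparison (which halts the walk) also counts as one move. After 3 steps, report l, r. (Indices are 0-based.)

[0,8] 'z'=='z' → l++,r--
[1,7] 'z'=='z' → l++,r--
[2,6] 'c'=='c' → l++,r--

l=3, r=5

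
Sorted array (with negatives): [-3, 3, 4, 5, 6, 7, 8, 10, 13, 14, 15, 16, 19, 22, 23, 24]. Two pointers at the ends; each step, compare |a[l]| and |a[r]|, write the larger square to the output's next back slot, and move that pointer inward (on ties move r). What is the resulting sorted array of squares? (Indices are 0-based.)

l=0 r=15: |-3|<=|24| out[15]=576, r--
l=0 r=14: |-3|<=|23| out[14]=529, r--
l=0 r=13: |-3|<=|22| out[13]=484, r--
l=0 r=12: |-3|<=|19| out[12]=361, r--
l=0 r=11: |-3|<=|16| out[11]=256, r--
l=0 r=10: |-3|<=|15| out[10]=225, r--
l=0 r=9: |-3|<=|14| out[9]=196, r--
l=0 r=8: |-3|<=|13| out[8]=169, r--
l=0 r=7: |-3|<=|10| out[7]=100, r--
l=0 r=6: |-3|<=|8| out[6]=64, r--
l=0 r=5: |-3|<=|7| out[5]=49, r--
l=0 r=4: |-3|<=|6| out[4]=36, r--
l=0 r=3: |-3|<=|5| out[3]=25, r--
l=0 r=2: |-3|<=|4| out[2]=16, r--
l=0 r=1: |-3|<=|3| out[1]=9, r--
l=0 r=0: |-3|<=|-3| out[0]=9, r--

[9, 9, 16, 25, 36, 49, 64, 100, 169, 196, 225, 256, 361, 484, 529, 576]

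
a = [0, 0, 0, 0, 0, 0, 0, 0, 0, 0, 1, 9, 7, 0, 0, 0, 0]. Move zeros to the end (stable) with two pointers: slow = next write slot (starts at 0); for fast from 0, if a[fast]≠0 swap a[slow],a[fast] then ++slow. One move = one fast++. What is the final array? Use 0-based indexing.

[1, 9, 7, 0, 0, 0, 0, 0, 0, 0, 0, 0, 0, 0, 0, 0, 0]

(s=0,f=0) a[fast]=0 → fast++
(s=0,f=1) a[fast]=0 → fast++
(s=0,f=2) a[fast]=0 → fast++
(s=0,f=3) a[fast]=0 → fast++
(s=0,f=4) a[fast]=0 → fast++
(s=0,f=5) a[fast]=0 → fast++
(s=0,f=6) a[fast]=0 → fast++
(s=0,f=7) a[fast]=0 → fast++
(s=0,f=8) a[fast]=0 → fast++
(s=0,f=9) a[fast]=0 → fast++
(s=0,f=10) a[fast]=1≠0 swap→a[0]=1 → slow++,fast++
(s=1,f=11) a[fast]=9≠0 swap→a[1]=9 → slow++,fast++
(s=2,f=12) a[fast]=7≠0 swap→a[2]=7 → slow++,fast++
(s=3,f=13) a[fast]=0 → fast++
(s=3,f=14) a[fast]=0 → fast++
(s=3,f=15) a[fast]=0 → fast++
(s=3,f=16) a[fast]=0 → fast++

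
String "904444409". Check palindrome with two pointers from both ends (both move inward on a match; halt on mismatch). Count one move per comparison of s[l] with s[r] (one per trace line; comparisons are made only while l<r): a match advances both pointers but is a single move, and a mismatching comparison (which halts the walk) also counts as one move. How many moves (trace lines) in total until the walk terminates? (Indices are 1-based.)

4 moves

l=1 r=9: '9'=='9', l++,r--
l=2 r=8: '0'=='0', l++,r--
l=3 r=7: '4'=='4', l++,r--
l=4 r=6: '4'=='4', l++,r--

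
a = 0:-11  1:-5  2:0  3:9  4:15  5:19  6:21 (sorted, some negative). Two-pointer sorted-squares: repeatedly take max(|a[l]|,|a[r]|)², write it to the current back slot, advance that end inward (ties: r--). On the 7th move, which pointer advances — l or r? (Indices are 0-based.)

[0,6] |-11|<=|21| out[6]=441 → r--
[0,5] |-11|<=|19| out[5]=361 → r--
[0,4] |-11|<=|15| out[4]=225 → r--
[0,3] |-11|>|9| out[3]=121 → l++
[1,3] |-5|<=|9| out[2]=81 → r--
[1,2] |-5|>|0| out[1]=25 → l++
[2,2] |0|<=|0| out[0]=0 → r--

r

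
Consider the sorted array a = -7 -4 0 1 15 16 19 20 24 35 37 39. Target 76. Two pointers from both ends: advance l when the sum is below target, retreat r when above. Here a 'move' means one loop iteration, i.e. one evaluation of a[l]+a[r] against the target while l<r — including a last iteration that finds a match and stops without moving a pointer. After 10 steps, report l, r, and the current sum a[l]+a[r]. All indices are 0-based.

l=10, r=11, sum=76

[0,11] -7+39=32 <76 → l++
[1,11] -4+39=35 <76 → l++
[2,11] 0+39=39 <76 → l++
[3,11] 1+39=40 <76 → l++
[4,11] 15+39=54 <76 → l++
[5,11] 16+39=55 <76 → l++
[6,11] 19+39=58 <76 → l++
[7,11] 20+39=59 <76 → l++
[8,11] 24+39=63 <76 → l++
[9,11] 35+39=74 <76 → l++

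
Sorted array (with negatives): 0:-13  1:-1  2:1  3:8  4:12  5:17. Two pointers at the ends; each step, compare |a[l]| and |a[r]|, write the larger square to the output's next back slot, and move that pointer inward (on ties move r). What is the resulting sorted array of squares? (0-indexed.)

[1, 1, 64, 144, 169, 289]

l=0 r=5: |-13|<=|17| out[5]=289, r--
l=0 r=4: |-13|>|12| out[4]=169, l++
l=1 r=4: |-1|<=|12| out[3]=144, r--
l=1 r=3: |-1|<=|8| out[2]=64, r--
l=1 r=2: |-1|<=|1| out[1]=1, r--
l=1 r=1: |-1|<=|-1| out[0]=1, r--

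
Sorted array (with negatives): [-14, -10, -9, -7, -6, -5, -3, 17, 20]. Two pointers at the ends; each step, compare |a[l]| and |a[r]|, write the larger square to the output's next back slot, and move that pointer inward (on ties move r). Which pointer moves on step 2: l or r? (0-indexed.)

r

l=0 r=8: |-14|<=|20| out[8]=400, r--
l=0 r=7: |-14|<=|17| out[7]=289, r--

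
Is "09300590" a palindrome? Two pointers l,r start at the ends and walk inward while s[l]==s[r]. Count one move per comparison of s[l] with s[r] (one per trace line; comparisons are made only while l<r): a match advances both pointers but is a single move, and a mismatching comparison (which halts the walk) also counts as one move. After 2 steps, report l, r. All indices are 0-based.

[0,7] '0'=='0' → l++,r--
[1,6] '9'=='9' → l++,r--

l=2, r=5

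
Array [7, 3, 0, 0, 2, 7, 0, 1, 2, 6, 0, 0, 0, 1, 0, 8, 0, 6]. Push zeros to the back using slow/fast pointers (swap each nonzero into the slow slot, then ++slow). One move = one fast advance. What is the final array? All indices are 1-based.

[7, 3, 2, 7, 1, 2, 6, 1, 8, 6, 0, 0, 0, 0, 0, 0, 0, 0]

(s=1,f=1) a[fast]=7≠0 swap→a[1]=7 → slow++,fast++
(s=2,f=2) a[fast]=3≠0 swap→a[2]=3 → slow++,fast++
(s=3,f=3) a[fast]=0 → fast++
(s=3,f=4) a[fast]=0 → fast++
(s=3,f=5) a[fast]=2≠0 swap→a[3]=2 → slow++,fast++
(s=4,f=6) a[fast]=7≠0 swap→a[4]=7 → slow++,fast++
(s=5,f=7) a[fast]=0 → fast++
(s=5,f=8) a[fast]=1≠0 swap→a[5]=1 → slow++,fast++
(s=6,f=9) a[fast]=2≠0 swap→a[6]=2 → slow++,fast++
(s=7,f=10) a[fast]=6≠0 swap→a[7]=6 → slow++,fast++
(s=8,f=11) a[fast]=0 → fast++
(s=8,f=12) a[fast]=0 → fast++
(s=8,f=13) a[fast]=0 → fast++
(s=8,f=14) a[fast]=1≠0 swap→a[8]=1 → slow++,fast++
(s=9,f=15) a[fast]=0 → fast++
(s=9,f=16) a[fast]=8≠0 swap→a[9]=8 → slow++,fast++
(s=10,f=17) a[fast]=0 → fast++
(s=10,f=18) a[fast]=6≠0 swap→a[10]=6 → slow++,fast++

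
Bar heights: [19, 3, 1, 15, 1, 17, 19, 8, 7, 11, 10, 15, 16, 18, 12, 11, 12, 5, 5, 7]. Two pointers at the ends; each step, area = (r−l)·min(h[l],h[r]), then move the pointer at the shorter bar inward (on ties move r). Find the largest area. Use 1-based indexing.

l=1 r=20: min(19,7)*19=133 best=133 *, r--
l=1 r=19: min(19,5)*18=90 best=133, r--
l=1 r=18: min(19,5)*17=85 best=133, r--
l=1 r=17: min(19,12)*16=192 best=192 *, r--
l=1 r=16: min(19,11)*15=165 best=192, r--
l=1 r=15: min(19,12)*14=168 best=192, r--
l=1 r=14: min(19,18)*13=234 best=234 *, r--
l=1 r=13: min(19,16)*12=192 best=234, r--
l=1 r=12: min(19,15)*11=165 best=234, r--
l=1 r=11: min(19,10)*10=100 best=234, r--
l=1 r=10: min(19,11)*9=99 best=234, r--
l=1 r=9: min(19,7)*8=56 best=234, r--
l=1 r=8: min(19,8)*7=56 best=234, r--
l=1 r=7: min(19,19)*6=114 best=234, r--
l=1 r=6: min(19,17)*5=85 best=234, r--
l=1 r=5: min(19,1)*4=4 best=234, r--
l=1 r=4: min(19,15)*3=45 best=234, r--
l=1 r=3: min(19,1)*2=2 best=234, r--
l=1 r=2: min(19,3)*1=3 best=234, r--

max area = 234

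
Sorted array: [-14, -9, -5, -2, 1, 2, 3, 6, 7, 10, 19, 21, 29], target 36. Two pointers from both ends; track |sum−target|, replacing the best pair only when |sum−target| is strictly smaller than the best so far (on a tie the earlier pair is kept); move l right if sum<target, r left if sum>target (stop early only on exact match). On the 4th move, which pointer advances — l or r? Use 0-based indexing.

[0,12] -14+29=15 d=21 * → l++
[1,12] -9+29=20 d=16 * → l++
[2,12] -5+29=24 d=12 * → l++
[3,12] -2+29=27 d=9 * → l++

l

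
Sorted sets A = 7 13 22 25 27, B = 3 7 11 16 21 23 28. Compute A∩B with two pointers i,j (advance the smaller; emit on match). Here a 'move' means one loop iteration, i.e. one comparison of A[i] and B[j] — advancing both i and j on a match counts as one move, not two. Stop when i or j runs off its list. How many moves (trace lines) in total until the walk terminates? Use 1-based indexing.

10 moves

[i=1,j=1] 7>3 → j++
[i=1,j=2] 7==7 emit → i++,j++
[i=2,j=3] 13>11 → j++
[i=2,j=4] 13<16 → i++
[i=3,j=4] 22>16 → j++
[i=3,j=5] 22>21 → j++
[i=3,j=6] 22<23 → i++
[i=4,j=6] 25>23 → j++
[i=4,j=7] 25<28 → i++
[i=5,j=7] 27<28 → i++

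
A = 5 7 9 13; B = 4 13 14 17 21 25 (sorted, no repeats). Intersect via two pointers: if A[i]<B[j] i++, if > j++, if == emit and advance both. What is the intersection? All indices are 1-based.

[i=1,j=1] 5>4 → j++
[i=1,j=2] 5<13 → i++
[i=2,j=2] 7<13 → i++
[i=3,j=2] 9<13 → i++
[i=4,j=2] 13==13 emit → i++,j++

intersection = [13]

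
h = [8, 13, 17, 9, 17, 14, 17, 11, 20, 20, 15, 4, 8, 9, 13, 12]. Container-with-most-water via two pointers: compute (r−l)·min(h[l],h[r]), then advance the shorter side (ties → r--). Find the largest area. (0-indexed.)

max area = 169

l=0 r=15: min(8,12)*15=120 best=120 *, l++
l=1 r=15: min(13,12)*14=168 best=168 *, r--
l=1 r=14: min(13,13)*13=169 best=169 *, r--
l=1 r=13: min(13,9)*12=108 best=169, r--
l=1 r=12: min(13,8)*11=88 best=169, r--
l=1 r=11: min(13,4)*10=40 best=169, r--
l=1 r=10: min(13,15)*9=117 best=169, l++
l=2 r=10: min(17,15)*8=120 best=169, r--
l=2 r=9: min(17,20)*7=119 best=169, l++
l=3 r=9: min(9,20)*6=54 best=169, l++
l=4 r=9: min(17,20)*5=85 best=169, l++
l=5 r=9: min(14,20)*4=56 best=169, l++
l=6 r=9: min(17,20)*3=51 best=169, l++
l=7 r=9: min(11,20)*2=22 best=169, l++
l=8 r=9: min(20,20)*1=20 best=169, r--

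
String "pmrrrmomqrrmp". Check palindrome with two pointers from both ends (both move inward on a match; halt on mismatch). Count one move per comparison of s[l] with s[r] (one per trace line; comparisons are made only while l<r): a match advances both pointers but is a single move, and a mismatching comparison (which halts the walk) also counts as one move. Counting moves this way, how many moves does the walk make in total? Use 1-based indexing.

5 moves

[1,13] 'p'=='p' → l++,r--
[2,12] 'm'=='m' → l++,r--
[3,11] 'r'=='r' → l++,r--
[4,10] 'r'=='r' → l++,r--
[5,9] 'r'!='q' → stop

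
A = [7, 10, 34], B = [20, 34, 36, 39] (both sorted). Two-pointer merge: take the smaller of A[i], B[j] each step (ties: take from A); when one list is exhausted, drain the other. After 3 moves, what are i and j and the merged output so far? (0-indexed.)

i=2, j=1, merged so far=[7, 10, 20]

i=0 j=0: A[i]=7<=B[j]=20 take 7, i++
i=1 j=0: A[i]=10<=B[j]=20 take 10, i++
i=2 j=0: A[i]=34>B[j]=20 take 20, j++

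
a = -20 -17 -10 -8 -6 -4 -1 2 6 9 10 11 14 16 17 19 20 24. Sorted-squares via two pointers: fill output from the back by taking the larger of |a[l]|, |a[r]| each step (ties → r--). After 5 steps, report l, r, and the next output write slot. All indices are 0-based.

l=1, r=13, next write slot=12

[0,17] |-20|<=|24| out[17]=576 → r--
[0,16] |-20|<=|20| out[16]=400 → r--
[0,15] |-20|>|19| out[15]=400 → l++
[1,15] |-17|<=|19| out[14]=361 → r--
[1,14] |-17|<=|17| out[13]=289 → r--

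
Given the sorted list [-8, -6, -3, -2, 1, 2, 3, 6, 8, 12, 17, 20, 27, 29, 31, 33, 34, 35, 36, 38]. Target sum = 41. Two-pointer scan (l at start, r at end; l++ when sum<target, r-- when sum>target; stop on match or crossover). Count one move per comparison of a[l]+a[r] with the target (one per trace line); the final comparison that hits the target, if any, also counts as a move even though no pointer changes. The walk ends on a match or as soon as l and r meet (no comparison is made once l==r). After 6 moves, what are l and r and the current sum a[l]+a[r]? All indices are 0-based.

l=6, r=19, sum=41

[0,19] -8+38=30 <41 → l++
[1,19] -6+38=32 <41 → l++
[2,19] -3+38=35 <41 → l++
[3,19] -2+38=36 <41 → l++
[4,19] 1+38=39 <41 → l++
[5,19] 2+38=40 <41 → l++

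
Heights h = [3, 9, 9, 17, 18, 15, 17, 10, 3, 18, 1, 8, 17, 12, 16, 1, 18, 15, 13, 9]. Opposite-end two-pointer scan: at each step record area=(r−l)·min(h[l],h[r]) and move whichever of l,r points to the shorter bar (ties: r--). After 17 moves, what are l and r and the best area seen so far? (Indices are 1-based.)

l=5, r=7, best area=221

[1,20] min(3,9)*19=57 best=57 * → l++
[2,20] min(9,9)*18=162 best=162 * → r--
[2,19] min(9,13)*17=153 best=162 → l++
[3,19] min(9,13)*16=144 best=162 → l++
[4,19] min(17,13)*15=195 best=195 * → r--
[4,18] min(17,15)*14=210 best=210 * → r--
[4,17] min(17,18)*13=221 best=221 * → l++
[5,17] min(18,18)*12=216 best=221 → r--
[5,16] min(18,1)*11=11 best=221 → r--
[5,15] min(18,16)*10=160 best=221 → r--
[5,14] min(18,12)*9=108 best=221 → r--
[5,13] min(18,17)*8=136 best=221 → r--
[5,12] min(18,8)*7=56 best=221 → r--
[5,11] min(18,1)*6=6 best=221 → r--
[5,10] min(18,18)*5=90 best=221 → r--
[5,9] min(18,3)*4=12 best=221 → r--
[5,8] min(18,10)*3=30 best=221 → r--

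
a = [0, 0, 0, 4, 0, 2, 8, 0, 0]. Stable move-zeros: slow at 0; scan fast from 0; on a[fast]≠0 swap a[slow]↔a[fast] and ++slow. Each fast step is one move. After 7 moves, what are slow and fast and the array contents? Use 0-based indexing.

slow=3, fast=7, a=[4, 2, 8, 0, 0, 0, 0, 0, 0]

(s=0,f=0) a[fast]=0 → fast++
(s=0,f=1) a[fast]=0 → fast++
(s=0,f=2) a[fast]=0 → fast++
(s=0,f=3) a[fast]=4≠0 swap→a[0]=4 → slow++,fast++
(s=1,f=4) a[fast]=0 → fast++
(s=1,f=5) a[fast]=2≠0 swap→a[1]=2 → slow++,fast++
(s=2,f=6) a[fast]=8≠0 swap→a[2]=8 → slow++,fast++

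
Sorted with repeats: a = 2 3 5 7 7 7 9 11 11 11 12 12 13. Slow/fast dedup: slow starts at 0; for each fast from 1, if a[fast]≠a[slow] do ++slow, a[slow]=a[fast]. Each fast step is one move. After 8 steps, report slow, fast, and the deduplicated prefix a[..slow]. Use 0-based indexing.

slow=0 fast=1: a[fast]=3≠a[slow]=2 write a[1]=3, slow++,fast++
slow=1 fast=2: a[fast]=5≠a[slow]=3 write a[2]=5, slow++,fast++
slow=2 fast=3: a[fast]=7≠a[slow]=5 write a[3]=7, slow++,fast++
slow=3 fast=4: a[fast]=7=a[slow] dup, fast++
slow=3 fast=5: a[fast]=7=a[slow] dup, fast++
slow=3 fast=6: a[fast]=9≠a[slow]=7 write a[4]=9, slow++,fast++
slow=4 fast=7: a[fast]=11≠a[slow]=9 write a[5]=11, slow++,fast++
slow=5 fast=8: a[fast]=11=a[slow] dup, fast++

slow=5, fast=9, prefix=[2, 3, 5, 7, 9, 11]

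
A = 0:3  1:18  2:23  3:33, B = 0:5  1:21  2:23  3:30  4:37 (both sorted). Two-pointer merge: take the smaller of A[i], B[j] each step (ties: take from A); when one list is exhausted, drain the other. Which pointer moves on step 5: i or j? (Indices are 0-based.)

[i=0,j=0] A[i]=3<=B[j]=5 take 3 → i++
[i=1,j=0] A[i]=18>B[j]=5 take 5 → j++
[i=1,j=1] A[i]=18<=B[j]=21 take 18 → i++
[i=2,j=1] A[i]=23>B[j]=21 take 21 → j++
[i=2,j=2] A[i]=23<=B[j]=23 take 23 → i++

i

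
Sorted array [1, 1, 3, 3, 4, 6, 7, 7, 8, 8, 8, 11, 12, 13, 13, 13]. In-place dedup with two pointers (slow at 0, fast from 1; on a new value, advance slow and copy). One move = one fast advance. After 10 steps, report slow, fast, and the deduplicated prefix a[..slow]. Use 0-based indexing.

slow=0 fast=1: a[fast]=1=a[slow] dup, fast++
slow=0 fast=2: a[fast]=3≠a[slow]=1 write a[1]=3, slow++,fast++
slow=1 fast=3: a[fast]=3=a[slow] dup, fast++
slow=1 fast=4: a[fast]=4≠a[slow]=3 write a[2]=4, slow++,fast++
slow=2 fast=5: a[fast]=6≠a[slow]=4 write a[3]=6, slow++,fast++
slow=3 fast=6: a[fast]=7≠a[slow]=6 write a[4]=7, slow++,fast++
slow=4 fast=7: a[fast]=7=a[slow] dup, fast++
slow=4 fast=8: a[fast]=8≠a[slow]=7 write a[5]=8, slow++,fast++
slow=5 fast=9: a[fast]=8=a[slow] dup, fast++
slow=5 fast=10: a[fast]=8=a[slow] dup, fast++

slow=5, fast=11, prefix=[1, 3, 4, 6, 7, 8]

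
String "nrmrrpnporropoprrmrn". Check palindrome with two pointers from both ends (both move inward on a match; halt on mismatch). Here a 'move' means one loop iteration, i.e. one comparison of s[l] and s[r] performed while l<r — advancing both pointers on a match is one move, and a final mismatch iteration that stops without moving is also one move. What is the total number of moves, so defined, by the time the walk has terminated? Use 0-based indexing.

7 moves

[0,19] 'n'=='n' → l++,r--
[1,18] 'r'=='r' → l++,r--
[2,17] 'm'=='m' → l++,r--
[3,16] 'r'=='r' → l++,r--
[4,15] 'r'=='r' → l++,r--
[5,14] 'p'=='p' → l++,r--
[6,13] 'n'!='o' → stop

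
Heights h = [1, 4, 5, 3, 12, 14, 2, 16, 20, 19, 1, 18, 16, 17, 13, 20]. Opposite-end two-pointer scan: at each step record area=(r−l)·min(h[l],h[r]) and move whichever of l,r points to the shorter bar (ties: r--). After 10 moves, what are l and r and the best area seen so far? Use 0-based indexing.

l=0 r=15: min(1,20)*15=15 best=15 *, l++
l=1 r=15: min(4,20)*14=56 best=56 *, l++
l=2 r=15: min(5,20)*13=65 best=65 *, l++
l=3 r=15: min(3,20)*12=36 best=65, l++
l=4 r=15: min(12,20)*11=132 best=132 *, l++
l=5 r=15: min(14,20)*10=140 best=140 *, l++
l=6 r=15: min(2,20)*9=18 best=140, l++
l=7 r=15: min(16,20)*8=128 best=140, l++
l=8 r=15: min(20,20)*7=140 best=140, r--
l=8 r=14: min(20,13)*6=78 best=140, r--

l=8, r=13, best area=140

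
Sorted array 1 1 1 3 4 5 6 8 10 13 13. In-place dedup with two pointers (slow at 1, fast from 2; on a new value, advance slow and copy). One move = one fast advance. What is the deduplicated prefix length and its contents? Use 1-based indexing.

slow=1 fast=2: a[fast]=1=a[slow] dup, fast++
slow=1 fast=3: a[fast]=1=a[slow] dup, fast++
slow=1 fast=4: a[fast]=3≠a[slow]=1 write a[2]=3, slow++,fast++
slow=2 fast=5: a[fast]=4≠a[slow]=3 write a[3]=4, slow++,fast++
slow=3 fast=6: a[fast]=5≠a[slow]=4 write a[4]=5, slow++,fast++
slow=4 fast=7: a[fast]=6≠a[slow]=5 write a[5]=6, slow++,fast++
slow=5 fast=8: a[fast]=8≠a[slow]=6 write a[6]=8, slow++,fast++
slow=6 fast=9: a[fast]=10≠a[slow]=8 write a[7]=10, slow++,fast++
slow=7 fast=10: a[fast]=13≠a[slow]=10 write a[8]=13, slow++,fast++
slow=8 fast=11: a[fast]=13=a[slow] dup, fast++

length 8; prefix = [1, 3, 4, 5, 6, 8, 10, 13]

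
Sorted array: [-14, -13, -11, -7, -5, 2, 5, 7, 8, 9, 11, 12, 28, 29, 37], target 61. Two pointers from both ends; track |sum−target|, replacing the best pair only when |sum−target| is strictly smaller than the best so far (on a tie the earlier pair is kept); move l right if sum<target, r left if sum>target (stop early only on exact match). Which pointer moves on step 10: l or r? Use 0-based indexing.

[0,14] -14+37=23 d=38 * → l++
[1,14] -13+37=24 d=37 * → l++
[2,14] -11+37=26 d=35 * → l++
[3,14] -7+37=30 d=31 * → l++
[4,14] -5+37=32 d=29 * → l++
[5,14] 2+37=39 d=22 * → l++
[6,14] 5+37=42 d=19 * → l++
[7,14] 7+37=44 d=17 * → l++
[8,14] 8+37=45 d=16 * → l++
[9,14] 9+37=46 d=15 * → l++

l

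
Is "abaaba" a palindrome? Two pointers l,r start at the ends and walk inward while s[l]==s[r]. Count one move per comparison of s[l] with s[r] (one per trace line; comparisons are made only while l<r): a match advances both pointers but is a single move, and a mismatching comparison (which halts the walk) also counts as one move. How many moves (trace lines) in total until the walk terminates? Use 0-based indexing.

3 moves

l=0 r=5: 'a'=='a', l++,r--
l=1 r=4: 'b'=='b', l++,r--
l=2 r=3: 'a'=='a', l++,r--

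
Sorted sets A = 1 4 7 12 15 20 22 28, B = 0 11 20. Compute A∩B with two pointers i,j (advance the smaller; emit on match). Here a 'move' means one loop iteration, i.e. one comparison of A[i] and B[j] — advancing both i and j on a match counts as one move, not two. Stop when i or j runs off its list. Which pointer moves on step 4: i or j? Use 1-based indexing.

i

[i=1,j=1] 1>0 → j++
[i=1,j=2] 1<11 → i++
[i=2,j=2] 4<11 → i++
[i=3,j=2] 7<11 → i++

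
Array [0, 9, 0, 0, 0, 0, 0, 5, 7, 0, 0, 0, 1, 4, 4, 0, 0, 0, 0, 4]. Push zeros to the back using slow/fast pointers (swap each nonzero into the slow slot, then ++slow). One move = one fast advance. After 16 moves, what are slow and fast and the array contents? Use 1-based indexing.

slow=1 fast=1: a[fast]=0, fast++
slow=1 fast=2: a[fast]=9≠0 swap→a[1]=9, slow++,fast++
slow=2 fast=3: a[fast]=0, fast++
slow=2 fast=4: a[fast]=0, fast++
slow=2 fast=5: a[fast]=0, fast++
slow=2 fast=6: a[fast]=0, fast++
slow=2 fast=7: a[fast]=0, fast++
slow=2 fast=8: a[fast]=5≠0 swap→a[2]=5, slow++,fast++
slow=3 fast=9: a[fast]=7≠0 swap→a[3]=7, slow++,fast++
slow=4 fast=10: a[fast]=0, fast++
slow=4 fast=11: a[fast]=0, fast++
slow=4 fast=12: a[fast]=0, fast++
slow=4 fast=13: a[fast]=1≠0 swap→a[4]=1, slow++,fast++
slow=5 fast=14: a[fast]=4≠0 swap→a[5]=4, slow++,fast++
slow=6 fast=15: a[fast]=4≠0 swap→a[6]=4, slow++,fast++
slow=7 fast=16: a[fast]=0, fast++

slow=7, fast=17, a=[9, 5, 7, 1, 4, 4, 0, 0, 0, 0, 0, 0, 0, 0, 0, 0, 0, 0, 0, 4]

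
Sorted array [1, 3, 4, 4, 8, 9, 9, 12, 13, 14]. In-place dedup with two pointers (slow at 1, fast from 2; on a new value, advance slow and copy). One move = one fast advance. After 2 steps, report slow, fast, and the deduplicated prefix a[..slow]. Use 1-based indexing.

slow=3, fast=4, prefix=[1, 3, 4]

slow=1 fast=2: a[fast]=3≠a[slow]=1 write a[2]=3, slow++,fast++
slow=2 fast=3: a[fast]=4≠a[slow]=3 write a[3]=4, slow++,fast++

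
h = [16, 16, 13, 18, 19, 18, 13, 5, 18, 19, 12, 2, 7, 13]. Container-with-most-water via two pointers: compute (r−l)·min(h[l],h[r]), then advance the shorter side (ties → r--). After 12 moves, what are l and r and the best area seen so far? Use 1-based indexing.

l=5, r=6, best area=169

[1,14] min(16,13)*13=169 best=169 * → r--
[1,13] min(16,7)*12=84 best=169 → r--
[1,12] min(16,2)*11=22 best=169 → r--
[1,11] min(16,12)*10=120 best=169 → r--
[1,10] min(16,19)*9=144 best=169 → l++
[2,10] min(16,19)*8=128 best=169 → l++
[3,10] min(13,19)*7=91 best=169 → l++
[4,10] min(18,19)*6=108 best=169 → l++
[5,10] min(19,19)*5=95 best=169 → r--
[5,9] min(19,18)*4=72 best=169 → r--
[5,8] min(19,5)*3=15 best=169 → r--
[5,7] min(19,13)*2=26 best=169 → r--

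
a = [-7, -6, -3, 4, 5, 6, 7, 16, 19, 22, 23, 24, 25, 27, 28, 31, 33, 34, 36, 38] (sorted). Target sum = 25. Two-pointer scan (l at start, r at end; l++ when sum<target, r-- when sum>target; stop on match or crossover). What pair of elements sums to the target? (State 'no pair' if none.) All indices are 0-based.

[0,19] -7+38=31 >25 → r--
[0,18] -7+36=29 >25 → r--
[0,17] -7+34=27 >25 → r--
[0,16] -7+33=26 >25 → r--
[0,15] -7+31=24 <25 → l++
[1,15] -6+31=25 → found

(-6, 31)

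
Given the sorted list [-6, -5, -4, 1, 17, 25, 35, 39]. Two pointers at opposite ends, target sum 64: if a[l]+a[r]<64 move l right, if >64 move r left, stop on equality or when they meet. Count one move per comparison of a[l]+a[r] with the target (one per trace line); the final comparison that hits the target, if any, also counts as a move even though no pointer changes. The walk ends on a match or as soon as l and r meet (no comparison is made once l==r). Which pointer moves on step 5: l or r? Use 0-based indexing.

l

[0,7] -6+39=33 <64 → l++
[1,7] -5+39=34 <64 → l++
[2,7] -4+39=35 <64 → l++
[3,7] 1+39=40 <64 → l++
[4,7] 17+39=56 <64 → l++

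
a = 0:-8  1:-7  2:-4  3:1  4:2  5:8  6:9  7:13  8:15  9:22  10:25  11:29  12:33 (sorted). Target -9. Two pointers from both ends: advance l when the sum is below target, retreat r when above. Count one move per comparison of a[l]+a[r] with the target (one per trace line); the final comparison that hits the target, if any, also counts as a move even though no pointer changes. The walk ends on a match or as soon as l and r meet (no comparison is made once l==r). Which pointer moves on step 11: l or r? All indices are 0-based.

[0,12] -8+33=25 >-9 → r--
[0,11] -8+29=21 >-9 → r--
[0,10] -8+25=17 >-9 → r--
[0,9] -8+22=14 >-9 → r--
[0,8] -8+15=7 >-9 → r--
[0,7] -8+13=5 >-9 → r--
[0,6] -8+9=1 >-9 → r--
[0,5] -8+8=0 >-9 → r--
[0,4] -8+2=-6 >-9 → r--
[0,3] -8+1=-7 >-9 → r--
[0,2] -8+-4=-12 <-9 → l++

l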